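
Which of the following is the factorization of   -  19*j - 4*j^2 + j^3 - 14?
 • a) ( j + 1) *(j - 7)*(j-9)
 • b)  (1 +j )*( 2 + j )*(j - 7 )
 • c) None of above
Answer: b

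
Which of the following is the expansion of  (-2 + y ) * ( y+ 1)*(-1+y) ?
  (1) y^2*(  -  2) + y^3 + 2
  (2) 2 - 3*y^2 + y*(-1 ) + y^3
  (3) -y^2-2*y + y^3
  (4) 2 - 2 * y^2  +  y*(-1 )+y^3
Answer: 4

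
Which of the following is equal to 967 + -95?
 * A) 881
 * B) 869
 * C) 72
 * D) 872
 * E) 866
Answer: D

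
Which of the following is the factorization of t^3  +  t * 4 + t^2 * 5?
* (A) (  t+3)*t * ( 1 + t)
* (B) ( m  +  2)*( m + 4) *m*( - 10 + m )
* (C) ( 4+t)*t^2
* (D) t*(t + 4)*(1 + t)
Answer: D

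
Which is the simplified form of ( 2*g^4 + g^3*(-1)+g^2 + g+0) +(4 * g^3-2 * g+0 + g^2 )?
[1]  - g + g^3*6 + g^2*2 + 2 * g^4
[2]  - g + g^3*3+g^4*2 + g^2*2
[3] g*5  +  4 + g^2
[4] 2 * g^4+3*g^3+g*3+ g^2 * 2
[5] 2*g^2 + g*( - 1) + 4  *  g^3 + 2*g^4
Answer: 2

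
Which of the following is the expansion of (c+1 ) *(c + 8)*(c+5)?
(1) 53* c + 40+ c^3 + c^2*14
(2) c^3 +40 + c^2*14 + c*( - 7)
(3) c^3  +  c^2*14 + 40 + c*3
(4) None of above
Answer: 1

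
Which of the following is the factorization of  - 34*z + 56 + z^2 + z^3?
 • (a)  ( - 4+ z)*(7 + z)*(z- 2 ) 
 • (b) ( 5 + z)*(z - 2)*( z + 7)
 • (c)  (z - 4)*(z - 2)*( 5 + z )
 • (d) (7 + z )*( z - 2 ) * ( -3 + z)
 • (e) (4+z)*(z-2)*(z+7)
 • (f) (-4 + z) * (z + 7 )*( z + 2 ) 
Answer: a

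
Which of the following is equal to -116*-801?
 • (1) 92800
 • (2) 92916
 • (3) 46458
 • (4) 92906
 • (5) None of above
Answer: 2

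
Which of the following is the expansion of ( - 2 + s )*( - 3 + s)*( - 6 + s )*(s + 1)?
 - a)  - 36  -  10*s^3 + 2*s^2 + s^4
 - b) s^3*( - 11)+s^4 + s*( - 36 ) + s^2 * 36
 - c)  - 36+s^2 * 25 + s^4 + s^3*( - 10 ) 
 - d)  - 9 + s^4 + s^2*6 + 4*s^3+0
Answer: c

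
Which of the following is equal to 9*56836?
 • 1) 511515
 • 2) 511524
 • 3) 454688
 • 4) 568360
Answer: 2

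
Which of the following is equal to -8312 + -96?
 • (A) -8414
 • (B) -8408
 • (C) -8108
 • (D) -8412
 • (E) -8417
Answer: B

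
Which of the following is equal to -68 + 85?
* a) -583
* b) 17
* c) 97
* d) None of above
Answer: b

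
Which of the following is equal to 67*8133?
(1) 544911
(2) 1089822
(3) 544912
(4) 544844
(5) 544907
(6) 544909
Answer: 1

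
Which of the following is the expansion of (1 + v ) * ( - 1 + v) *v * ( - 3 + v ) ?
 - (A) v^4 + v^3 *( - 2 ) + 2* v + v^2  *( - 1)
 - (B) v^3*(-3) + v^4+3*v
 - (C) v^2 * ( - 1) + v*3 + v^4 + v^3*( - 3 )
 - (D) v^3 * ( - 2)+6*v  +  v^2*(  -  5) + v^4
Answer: C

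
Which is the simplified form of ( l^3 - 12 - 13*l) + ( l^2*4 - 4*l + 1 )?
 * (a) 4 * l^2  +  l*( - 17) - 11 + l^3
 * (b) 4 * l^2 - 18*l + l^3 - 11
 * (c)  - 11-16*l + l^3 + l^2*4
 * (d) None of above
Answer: a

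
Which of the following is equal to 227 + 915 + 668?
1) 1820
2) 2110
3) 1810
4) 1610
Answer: 3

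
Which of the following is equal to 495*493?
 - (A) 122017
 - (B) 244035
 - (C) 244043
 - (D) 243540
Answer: B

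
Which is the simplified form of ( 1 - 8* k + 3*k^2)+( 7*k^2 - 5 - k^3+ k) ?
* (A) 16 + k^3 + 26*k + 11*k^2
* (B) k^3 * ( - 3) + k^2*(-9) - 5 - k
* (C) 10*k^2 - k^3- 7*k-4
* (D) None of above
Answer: C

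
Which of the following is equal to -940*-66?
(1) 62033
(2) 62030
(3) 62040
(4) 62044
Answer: 3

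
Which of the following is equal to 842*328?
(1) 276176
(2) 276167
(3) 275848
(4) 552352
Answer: 1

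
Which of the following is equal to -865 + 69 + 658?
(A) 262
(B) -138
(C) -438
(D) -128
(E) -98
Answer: B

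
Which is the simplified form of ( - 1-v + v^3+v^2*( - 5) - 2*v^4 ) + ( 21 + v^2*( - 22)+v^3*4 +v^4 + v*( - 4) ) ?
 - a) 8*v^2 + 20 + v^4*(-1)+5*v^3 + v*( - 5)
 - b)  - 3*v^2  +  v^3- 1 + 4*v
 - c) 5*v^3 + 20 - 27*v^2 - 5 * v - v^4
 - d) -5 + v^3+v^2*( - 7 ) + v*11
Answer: c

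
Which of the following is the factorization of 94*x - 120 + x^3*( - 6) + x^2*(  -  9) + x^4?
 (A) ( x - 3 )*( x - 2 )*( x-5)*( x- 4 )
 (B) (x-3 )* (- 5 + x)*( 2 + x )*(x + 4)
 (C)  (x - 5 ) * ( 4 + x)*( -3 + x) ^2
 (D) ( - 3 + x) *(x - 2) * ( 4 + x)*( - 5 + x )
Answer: D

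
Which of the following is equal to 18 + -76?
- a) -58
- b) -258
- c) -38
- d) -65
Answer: a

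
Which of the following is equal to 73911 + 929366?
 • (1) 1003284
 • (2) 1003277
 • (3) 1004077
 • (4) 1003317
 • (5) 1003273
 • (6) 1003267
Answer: 2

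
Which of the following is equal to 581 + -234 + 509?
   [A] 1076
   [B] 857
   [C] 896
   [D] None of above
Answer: D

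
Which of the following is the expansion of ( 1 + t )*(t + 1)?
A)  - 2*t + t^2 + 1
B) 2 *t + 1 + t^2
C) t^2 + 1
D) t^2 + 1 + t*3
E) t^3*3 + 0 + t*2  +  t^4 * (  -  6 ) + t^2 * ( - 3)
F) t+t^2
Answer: B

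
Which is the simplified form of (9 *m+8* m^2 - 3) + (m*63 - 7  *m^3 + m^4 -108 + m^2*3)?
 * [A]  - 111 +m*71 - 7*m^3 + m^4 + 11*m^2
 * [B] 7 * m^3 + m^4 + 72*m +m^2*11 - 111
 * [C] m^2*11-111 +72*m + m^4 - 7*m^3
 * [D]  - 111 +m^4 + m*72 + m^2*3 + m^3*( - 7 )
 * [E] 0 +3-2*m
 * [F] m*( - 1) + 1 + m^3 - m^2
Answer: C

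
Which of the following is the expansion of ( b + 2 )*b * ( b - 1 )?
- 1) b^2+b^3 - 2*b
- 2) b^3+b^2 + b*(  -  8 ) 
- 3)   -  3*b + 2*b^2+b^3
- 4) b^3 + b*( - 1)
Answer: 1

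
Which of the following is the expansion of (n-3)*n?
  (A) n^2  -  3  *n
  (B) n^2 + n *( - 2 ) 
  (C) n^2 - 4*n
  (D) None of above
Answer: A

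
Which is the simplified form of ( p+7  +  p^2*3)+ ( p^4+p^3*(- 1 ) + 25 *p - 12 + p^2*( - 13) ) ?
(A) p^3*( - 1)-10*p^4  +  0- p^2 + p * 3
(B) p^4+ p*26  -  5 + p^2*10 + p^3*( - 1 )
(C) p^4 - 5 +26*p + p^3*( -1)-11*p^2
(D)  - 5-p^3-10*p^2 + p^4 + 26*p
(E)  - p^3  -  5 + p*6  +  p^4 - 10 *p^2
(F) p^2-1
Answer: D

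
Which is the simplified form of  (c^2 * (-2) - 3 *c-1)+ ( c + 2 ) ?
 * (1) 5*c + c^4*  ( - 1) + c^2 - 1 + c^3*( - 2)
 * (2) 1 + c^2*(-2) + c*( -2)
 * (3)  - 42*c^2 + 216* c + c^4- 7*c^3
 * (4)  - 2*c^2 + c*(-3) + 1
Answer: 2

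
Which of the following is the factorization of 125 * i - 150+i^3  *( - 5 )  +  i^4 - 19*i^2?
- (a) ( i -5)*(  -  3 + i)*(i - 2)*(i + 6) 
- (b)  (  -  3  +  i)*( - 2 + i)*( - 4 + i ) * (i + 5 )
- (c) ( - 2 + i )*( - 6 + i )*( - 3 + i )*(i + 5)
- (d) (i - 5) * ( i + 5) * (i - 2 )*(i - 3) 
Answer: d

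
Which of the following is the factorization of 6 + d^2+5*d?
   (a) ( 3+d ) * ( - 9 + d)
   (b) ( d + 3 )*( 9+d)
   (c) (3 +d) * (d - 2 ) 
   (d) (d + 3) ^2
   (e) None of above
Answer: e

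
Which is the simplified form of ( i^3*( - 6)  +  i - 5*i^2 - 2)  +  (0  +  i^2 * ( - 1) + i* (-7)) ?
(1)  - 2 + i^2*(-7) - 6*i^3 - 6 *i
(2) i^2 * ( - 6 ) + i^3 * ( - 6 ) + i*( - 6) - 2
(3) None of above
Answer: 2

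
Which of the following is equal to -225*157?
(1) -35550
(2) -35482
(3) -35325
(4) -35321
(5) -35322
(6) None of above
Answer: 3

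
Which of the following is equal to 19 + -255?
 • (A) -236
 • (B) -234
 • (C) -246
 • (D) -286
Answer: A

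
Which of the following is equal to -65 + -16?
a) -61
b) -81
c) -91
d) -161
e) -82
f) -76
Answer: b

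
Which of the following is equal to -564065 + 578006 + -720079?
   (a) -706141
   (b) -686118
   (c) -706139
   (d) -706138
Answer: d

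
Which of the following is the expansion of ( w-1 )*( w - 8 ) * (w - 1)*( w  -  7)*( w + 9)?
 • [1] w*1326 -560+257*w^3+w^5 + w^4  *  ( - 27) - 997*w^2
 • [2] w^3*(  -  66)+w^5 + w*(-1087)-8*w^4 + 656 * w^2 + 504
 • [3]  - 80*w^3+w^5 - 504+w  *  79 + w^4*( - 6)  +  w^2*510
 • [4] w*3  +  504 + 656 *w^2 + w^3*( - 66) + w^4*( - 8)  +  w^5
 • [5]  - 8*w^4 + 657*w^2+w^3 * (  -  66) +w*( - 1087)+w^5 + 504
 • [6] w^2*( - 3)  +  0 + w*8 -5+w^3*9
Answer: 2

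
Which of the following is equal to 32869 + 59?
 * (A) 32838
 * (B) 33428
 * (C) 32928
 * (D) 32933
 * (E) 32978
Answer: C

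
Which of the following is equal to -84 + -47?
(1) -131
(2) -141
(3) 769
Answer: 1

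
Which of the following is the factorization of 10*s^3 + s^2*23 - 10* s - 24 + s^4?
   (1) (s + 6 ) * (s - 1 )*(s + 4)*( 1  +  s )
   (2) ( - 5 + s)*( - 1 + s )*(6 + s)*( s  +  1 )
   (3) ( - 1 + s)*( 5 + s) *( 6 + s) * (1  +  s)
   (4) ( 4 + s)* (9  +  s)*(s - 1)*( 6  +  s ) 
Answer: 1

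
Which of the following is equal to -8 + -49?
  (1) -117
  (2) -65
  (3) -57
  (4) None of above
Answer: 3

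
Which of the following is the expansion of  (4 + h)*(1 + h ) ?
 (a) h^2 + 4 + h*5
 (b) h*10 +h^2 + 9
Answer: a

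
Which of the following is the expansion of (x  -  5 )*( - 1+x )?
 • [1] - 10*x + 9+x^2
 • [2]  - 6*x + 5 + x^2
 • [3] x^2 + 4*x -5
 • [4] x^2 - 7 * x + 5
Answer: 2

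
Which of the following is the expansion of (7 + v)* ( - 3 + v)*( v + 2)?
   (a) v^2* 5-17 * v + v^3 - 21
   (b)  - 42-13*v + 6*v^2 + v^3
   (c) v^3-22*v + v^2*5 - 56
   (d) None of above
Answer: b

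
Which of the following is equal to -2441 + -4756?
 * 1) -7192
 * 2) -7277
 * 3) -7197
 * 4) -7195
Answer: 3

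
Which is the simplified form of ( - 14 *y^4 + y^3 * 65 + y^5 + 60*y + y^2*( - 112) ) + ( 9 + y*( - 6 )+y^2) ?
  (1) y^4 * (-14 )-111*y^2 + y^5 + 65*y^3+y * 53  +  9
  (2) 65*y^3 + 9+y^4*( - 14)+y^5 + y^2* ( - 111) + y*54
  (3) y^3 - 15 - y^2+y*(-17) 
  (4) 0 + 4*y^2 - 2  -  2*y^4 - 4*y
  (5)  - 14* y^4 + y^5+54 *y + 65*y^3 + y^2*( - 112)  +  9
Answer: 2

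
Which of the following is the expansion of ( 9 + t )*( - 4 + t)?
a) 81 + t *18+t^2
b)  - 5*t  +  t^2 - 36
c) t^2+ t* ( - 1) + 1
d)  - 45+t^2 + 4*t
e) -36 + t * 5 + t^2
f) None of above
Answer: e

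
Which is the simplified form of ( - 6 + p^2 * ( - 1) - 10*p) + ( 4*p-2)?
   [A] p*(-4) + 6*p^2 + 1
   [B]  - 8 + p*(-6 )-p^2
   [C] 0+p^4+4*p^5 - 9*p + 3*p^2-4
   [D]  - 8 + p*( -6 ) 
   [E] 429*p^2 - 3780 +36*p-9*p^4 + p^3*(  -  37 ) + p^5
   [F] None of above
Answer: B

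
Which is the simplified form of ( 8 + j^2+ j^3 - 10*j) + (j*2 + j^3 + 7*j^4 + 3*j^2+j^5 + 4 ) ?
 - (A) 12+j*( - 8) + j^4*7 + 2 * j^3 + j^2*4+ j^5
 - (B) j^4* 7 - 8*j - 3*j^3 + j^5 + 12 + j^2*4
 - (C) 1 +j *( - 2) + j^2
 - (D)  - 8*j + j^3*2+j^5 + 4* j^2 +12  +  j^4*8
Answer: A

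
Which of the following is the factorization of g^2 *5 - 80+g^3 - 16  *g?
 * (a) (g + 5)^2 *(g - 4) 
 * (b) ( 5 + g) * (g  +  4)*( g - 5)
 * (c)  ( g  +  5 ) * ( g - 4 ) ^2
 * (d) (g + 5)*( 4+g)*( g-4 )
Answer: d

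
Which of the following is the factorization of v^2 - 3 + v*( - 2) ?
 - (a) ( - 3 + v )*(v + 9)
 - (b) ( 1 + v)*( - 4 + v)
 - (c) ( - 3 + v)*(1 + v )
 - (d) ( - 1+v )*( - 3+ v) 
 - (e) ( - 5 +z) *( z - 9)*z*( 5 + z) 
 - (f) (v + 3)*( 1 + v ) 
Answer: c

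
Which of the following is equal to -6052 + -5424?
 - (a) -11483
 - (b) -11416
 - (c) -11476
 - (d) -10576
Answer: c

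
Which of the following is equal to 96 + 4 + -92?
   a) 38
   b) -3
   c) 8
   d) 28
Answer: c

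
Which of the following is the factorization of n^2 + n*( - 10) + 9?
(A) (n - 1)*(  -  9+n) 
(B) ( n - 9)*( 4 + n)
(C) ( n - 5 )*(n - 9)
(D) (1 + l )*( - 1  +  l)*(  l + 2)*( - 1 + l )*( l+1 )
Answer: A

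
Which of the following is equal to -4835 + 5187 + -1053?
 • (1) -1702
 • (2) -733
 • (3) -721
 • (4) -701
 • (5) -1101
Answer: 4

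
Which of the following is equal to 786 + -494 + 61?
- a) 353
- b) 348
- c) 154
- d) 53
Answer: a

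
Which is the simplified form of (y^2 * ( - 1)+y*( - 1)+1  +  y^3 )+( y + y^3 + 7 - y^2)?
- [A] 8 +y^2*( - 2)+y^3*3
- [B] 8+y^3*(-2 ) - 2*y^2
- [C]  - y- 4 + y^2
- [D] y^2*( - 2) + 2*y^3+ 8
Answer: D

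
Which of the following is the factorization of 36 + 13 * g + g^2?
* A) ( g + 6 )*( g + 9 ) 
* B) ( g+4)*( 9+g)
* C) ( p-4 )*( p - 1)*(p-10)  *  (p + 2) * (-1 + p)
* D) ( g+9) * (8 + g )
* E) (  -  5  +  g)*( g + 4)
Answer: B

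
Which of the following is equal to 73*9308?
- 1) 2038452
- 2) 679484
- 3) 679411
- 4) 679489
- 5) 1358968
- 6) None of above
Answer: 2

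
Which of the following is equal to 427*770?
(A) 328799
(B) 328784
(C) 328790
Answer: C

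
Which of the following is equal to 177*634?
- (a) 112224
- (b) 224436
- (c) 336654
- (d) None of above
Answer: d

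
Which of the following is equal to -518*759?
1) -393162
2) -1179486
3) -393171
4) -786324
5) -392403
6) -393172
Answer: 1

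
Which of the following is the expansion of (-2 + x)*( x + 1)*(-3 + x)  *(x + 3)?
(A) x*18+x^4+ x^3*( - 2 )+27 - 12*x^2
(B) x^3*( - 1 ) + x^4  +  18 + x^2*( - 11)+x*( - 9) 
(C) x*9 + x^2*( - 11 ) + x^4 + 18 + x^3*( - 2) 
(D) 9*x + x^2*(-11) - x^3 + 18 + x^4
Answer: D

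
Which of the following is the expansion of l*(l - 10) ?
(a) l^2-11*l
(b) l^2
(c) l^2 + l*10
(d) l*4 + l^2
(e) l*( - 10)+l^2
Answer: e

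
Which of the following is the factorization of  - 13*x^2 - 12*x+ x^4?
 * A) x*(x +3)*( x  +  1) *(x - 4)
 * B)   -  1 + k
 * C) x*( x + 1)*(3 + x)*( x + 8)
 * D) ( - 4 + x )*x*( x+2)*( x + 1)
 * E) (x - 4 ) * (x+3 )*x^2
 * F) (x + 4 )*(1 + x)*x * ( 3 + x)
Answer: A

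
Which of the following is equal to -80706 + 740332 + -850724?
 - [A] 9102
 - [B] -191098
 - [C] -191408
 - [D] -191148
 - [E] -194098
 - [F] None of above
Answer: B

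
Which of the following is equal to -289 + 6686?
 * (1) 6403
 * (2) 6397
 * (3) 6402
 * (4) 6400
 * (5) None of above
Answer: 2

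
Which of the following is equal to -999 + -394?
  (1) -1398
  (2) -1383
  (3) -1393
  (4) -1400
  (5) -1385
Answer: 3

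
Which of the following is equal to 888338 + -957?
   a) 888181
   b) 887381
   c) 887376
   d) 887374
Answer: b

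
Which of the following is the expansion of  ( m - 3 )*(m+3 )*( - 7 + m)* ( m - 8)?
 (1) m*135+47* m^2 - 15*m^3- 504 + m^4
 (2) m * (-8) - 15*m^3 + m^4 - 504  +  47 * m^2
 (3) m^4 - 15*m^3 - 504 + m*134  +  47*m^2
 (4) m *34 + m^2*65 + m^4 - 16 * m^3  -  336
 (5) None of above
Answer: 1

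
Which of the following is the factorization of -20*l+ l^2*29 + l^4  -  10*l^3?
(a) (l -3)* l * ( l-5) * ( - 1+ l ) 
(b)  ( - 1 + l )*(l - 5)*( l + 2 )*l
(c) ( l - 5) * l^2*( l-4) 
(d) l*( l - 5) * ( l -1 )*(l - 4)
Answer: d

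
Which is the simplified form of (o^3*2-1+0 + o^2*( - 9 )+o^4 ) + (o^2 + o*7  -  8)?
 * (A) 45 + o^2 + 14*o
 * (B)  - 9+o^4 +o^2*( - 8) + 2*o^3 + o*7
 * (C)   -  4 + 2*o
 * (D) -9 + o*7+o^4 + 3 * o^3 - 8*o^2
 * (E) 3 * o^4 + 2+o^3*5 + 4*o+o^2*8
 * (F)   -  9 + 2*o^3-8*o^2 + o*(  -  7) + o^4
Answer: B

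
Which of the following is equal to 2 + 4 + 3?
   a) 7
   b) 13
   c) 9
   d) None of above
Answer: c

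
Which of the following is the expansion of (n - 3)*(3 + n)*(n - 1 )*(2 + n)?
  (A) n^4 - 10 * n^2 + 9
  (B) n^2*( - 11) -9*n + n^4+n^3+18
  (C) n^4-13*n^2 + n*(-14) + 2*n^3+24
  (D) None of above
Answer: B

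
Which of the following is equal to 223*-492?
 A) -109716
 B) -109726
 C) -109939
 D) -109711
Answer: A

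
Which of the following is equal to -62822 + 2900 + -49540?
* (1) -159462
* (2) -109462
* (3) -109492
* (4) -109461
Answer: 2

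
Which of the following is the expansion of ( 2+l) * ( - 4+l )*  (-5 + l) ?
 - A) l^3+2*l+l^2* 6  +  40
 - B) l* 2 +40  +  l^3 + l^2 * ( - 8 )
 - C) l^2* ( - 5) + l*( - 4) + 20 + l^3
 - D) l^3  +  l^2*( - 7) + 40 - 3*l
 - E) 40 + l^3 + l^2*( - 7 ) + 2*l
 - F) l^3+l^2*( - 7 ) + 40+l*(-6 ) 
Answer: E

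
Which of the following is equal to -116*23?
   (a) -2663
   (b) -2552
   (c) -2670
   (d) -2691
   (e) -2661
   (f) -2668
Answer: f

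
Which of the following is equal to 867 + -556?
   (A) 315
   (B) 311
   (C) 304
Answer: B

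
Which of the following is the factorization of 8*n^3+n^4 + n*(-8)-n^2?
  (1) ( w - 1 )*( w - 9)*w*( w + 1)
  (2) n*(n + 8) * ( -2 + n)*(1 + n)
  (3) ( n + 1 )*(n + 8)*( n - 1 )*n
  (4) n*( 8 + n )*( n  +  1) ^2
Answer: 3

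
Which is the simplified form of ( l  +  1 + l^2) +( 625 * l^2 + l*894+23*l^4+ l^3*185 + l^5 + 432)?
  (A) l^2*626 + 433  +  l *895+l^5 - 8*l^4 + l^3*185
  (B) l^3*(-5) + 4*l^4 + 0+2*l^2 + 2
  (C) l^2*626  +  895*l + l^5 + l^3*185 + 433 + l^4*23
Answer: C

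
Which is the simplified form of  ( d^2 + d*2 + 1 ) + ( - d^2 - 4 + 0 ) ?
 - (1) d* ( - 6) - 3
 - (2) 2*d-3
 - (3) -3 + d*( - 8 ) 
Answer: 2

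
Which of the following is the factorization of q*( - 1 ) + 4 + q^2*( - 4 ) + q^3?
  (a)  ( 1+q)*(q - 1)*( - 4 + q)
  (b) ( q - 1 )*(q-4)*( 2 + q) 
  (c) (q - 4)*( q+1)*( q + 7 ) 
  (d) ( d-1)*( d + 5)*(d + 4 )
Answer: a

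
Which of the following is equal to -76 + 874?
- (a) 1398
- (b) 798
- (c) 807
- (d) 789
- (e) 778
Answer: b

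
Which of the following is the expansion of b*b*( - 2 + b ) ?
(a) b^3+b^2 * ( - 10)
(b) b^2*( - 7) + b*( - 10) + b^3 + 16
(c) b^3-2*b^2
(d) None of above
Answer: c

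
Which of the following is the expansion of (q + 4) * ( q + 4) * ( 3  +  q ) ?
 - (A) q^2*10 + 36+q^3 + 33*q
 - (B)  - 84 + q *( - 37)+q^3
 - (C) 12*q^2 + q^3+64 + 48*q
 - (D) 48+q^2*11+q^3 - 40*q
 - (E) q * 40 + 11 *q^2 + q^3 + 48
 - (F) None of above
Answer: E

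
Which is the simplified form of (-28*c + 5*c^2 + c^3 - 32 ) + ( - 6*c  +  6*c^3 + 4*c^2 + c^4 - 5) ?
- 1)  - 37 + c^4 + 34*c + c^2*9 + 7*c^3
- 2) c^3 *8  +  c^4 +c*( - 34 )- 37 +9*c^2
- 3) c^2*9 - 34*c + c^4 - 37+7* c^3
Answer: 3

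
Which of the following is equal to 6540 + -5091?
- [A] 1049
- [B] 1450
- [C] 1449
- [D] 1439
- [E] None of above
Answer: C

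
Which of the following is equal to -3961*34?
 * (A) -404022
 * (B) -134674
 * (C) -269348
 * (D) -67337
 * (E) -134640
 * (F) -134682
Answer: B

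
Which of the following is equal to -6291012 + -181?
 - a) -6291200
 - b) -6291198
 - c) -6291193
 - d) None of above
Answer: c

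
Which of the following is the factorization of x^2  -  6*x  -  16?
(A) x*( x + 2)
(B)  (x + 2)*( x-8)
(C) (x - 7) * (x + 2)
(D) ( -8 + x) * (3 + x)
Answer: B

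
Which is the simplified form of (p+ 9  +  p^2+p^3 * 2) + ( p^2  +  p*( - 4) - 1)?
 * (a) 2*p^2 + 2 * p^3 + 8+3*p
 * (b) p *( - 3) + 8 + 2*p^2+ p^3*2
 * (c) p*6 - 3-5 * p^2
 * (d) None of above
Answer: b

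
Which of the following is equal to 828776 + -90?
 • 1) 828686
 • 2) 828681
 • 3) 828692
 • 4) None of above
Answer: 1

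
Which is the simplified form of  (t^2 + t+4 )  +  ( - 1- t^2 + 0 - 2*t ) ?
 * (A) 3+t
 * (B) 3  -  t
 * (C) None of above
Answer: B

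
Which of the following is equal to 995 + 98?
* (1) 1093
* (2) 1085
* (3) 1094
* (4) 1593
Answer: 1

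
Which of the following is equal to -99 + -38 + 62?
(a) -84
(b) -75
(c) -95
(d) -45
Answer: b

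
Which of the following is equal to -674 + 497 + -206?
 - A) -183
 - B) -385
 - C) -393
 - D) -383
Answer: D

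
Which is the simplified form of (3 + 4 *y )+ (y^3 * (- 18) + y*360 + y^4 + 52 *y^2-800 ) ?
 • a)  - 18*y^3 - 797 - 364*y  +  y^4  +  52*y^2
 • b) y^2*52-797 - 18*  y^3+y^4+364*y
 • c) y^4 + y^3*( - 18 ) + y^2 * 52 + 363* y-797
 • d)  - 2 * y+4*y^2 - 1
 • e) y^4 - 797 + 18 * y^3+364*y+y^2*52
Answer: b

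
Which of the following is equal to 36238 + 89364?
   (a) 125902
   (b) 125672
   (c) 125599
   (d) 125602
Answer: d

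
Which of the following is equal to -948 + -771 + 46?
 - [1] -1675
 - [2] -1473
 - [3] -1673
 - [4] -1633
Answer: 3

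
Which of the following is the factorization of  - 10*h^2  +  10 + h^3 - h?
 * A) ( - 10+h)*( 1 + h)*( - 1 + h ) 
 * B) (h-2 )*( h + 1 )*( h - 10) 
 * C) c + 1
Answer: A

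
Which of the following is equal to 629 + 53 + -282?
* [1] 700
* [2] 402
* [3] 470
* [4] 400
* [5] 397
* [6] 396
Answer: 4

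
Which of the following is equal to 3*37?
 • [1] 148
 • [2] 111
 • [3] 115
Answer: 2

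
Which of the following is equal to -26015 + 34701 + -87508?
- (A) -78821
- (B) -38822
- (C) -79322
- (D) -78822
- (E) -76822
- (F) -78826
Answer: D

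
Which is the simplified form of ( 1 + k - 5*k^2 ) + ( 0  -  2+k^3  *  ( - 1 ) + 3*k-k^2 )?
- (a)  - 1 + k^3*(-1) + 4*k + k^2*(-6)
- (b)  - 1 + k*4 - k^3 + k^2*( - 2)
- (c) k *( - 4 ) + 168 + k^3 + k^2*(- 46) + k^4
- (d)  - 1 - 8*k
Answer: a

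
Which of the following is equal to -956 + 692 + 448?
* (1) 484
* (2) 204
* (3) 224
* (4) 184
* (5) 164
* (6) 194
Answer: 4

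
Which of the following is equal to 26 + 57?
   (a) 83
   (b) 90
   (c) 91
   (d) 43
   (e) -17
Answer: a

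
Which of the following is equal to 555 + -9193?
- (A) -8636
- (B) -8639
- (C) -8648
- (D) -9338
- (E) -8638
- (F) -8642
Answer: E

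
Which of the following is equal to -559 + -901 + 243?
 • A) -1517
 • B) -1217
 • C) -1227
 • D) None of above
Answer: B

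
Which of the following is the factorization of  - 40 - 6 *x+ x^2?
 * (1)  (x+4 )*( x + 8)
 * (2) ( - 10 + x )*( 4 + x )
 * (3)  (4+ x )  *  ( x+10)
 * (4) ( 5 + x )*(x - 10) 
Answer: 2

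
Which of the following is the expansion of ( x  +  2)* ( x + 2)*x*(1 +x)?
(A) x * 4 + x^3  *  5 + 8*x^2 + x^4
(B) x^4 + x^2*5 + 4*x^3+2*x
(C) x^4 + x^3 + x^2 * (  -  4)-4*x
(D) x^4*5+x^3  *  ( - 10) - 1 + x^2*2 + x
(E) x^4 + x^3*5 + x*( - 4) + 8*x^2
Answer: A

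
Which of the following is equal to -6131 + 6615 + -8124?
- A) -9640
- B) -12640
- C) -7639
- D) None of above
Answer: D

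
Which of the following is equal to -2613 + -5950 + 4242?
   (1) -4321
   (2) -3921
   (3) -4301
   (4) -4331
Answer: 1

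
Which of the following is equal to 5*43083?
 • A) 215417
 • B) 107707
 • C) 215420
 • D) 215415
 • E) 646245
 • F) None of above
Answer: D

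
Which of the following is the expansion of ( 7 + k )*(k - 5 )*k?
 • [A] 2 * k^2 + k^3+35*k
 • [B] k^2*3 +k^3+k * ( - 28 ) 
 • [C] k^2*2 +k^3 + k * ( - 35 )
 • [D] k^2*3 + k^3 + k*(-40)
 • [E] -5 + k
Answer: C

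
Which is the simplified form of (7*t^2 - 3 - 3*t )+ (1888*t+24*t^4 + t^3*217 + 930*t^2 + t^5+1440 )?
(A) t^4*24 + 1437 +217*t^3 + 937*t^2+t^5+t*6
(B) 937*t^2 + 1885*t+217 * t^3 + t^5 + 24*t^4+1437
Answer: B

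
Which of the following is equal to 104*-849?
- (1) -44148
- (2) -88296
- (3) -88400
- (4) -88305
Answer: 2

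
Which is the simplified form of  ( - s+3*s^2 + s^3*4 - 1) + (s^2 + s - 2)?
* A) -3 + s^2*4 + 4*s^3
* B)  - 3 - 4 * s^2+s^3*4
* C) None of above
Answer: A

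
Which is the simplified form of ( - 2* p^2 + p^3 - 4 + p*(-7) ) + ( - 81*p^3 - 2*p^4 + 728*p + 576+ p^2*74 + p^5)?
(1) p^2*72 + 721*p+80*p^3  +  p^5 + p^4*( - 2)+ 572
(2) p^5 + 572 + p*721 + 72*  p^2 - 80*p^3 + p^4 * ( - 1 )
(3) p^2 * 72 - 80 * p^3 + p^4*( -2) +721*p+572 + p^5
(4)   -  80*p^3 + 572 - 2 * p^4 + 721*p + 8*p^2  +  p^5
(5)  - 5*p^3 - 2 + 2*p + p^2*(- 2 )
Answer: 3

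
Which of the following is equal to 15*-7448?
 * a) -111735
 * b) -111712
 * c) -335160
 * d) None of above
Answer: d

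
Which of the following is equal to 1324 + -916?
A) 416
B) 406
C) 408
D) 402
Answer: C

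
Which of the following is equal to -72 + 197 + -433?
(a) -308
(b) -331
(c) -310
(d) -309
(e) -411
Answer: a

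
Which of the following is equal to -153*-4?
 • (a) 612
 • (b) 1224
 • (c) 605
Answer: a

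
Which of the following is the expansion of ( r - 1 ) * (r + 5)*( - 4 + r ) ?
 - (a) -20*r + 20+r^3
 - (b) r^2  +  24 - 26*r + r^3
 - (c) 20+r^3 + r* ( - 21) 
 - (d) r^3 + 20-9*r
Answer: c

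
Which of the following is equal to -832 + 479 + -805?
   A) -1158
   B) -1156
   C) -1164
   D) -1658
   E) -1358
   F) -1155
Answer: A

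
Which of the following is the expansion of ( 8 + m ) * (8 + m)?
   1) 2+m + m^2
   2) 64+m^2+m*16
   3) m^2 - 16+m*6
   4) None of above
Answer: 2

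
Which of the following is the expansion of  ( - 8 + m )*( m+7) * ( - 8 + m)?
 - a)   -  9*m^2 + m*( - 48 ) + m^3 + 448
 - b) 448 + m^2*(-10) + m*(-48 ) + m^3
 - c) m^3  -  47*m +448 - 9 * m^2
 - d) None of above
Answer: a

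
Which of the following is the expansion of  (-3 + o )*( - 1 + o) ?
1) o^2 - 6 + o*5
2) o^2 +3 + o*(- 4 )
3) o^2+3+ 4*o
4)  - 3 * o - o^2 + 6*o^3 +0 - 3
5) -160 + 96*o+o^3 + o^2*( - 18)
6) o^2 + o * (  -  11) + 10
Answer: 2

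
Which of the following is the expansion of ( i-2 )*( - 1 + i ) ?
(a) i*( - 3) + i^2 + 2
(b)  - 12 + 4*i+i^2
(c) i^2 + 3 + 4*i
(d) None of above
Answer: a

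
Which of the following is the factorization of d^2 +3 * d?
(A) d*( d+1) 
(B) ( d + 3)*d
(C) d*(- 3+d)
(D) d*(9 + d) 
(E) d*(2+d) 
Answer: B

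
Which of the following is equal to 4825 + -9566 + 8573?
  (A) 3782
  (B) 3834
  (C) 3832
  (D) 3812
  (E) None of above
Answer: C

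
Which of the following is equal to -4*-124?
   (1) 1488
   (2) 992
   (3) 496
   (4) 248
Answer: 3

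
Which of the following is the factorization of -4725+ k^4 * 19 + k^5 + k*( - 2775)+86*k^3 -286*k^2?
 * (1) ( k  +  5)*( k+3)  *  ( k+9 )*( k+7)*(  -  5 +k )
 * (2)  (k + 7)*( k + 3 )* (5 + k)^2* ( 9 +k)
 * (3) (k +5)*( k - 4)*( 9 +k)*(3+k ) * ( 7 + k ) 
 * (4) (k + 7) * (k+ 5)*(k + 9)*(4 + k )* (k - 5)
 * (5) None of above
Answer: 1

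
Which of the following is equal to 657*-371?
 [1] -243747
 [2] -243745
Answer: 1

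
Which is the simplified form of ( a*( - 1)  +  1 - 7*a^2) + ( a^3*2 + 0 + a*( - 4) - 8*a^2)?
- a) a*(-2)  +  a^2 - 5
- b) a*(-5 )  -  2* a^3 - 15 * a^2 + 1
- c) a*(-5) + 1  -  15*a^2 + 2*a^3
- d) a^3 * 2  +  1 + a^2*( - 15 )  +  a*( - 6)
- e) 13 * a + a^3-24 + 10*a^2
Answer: c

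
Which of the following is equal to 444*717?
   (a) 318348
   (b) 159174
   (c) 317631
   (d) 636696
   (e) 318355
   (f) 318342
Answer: a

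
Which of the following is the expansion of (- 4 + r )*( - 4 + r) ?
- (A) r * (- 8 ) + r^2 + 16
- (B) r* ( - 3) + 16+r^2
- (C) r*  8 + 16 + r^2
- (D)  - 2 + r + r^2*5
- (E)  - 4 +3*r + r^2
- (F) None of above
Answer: A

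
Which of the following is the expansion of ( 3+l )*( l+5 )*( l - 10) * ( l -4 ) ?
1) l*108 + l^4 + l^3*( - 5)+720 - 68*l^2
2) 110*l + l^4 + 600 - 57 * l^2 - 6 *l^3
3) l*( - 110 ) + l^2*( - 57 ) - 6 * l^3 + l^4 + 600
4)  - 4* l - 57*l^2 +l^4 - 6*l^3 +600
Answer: 2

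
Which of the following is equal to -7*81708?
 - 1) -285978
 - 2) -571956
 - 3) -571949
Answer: 2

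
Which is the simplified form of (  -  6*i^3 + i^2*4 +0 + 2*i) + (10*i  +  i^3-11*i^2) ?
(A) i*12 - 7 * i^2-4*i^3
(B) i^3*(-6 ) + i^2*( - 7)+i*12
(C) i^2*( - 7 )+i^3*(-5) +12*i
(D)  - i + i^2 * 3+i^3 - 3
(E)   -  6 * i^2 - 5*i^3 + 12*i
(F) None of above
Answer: C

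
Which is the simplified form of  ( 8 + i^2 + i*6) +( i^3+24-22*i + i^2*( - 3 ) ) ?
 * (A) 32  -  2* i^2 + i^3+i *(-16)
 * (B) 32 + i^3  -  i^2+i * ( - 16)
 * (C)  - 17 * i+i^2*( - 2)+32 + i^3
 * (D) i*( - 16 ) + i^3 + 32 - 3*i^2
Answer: A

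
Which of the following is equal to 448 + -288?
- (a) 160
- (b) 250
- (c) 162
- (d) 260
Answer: a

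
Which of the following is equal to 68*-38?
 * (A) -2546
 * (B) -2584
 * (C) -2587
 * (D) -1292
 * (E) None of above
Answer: B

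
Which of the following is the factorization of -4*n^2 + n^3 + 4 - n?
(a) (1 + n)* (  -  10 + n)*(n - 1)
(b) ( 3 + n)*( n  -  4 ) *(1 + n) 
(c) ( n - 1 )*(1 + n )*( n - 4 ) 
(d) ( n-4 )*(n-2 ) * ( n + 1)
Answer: c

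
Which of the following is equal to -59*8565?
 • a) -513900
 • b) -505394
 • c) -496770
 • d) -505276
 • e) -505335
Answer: e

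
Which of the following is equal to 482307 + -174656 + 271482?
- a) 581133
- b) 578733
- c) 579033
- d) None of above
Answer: d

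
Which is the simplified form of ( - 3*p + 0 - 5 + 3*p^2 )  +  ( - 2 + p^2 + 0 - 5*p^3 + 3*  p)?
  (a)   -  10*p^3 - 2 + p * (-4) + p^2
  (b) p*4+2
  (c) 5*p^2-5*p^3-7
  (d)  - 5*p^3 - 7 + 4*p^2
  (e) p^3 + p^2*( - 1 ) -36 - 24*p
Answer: d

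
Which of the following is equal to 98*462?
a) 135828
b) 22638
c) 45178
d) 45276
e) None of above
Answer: d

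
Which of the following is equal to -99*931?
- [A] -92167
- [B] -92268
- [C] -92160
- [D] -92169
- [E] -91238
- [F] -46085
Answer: D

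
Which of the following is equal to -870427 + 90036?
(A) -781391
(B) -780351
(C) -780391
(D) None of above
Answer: C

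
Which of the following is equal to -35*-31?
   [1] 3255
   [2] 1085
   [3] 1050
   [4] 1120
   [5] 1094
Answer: 2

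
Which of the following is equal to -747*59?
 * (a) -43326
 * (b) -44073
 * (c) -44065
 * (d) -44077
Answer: b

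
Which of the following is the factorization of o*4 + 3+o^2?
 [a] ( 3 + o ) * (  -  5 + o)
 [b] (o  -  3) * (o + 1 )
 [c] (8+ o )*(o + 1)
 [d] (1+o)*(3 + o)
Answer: d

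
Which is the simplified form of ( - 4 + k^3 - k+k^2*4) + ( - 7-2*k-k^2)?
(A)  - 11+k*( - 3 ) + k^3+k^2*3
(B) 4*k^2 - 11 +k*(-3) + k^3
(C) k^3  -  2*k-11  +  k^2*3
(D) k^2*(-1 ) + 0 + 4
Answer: A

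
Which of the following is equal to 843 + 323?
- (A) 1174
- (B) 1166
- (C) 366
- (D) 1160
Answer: B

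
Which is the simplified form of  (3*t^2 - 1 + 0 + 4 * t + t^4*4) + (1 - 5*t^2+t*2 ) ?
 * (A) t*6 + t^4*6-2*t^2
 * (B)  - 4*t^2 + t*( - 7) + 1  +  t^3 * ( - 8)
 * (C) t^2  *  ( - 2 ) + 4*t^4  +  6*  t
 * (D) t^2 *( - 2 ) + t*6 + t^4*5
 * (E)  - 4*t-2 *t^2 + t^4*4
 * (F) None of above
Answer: C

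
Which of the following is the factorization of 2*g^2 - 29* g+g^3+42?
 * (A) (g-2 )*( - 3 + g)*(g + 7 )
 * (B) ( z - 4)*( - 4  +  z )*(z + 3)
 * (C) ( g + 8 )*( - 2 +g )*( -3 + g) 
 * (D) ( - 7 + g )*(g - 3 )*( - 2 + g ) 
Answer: A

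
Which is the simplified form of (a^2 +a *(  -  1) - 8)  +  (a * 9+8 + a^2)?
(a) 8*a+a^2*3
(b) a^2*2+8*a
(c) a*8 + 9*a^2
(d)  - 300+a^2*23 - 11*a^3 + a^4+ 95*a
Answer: b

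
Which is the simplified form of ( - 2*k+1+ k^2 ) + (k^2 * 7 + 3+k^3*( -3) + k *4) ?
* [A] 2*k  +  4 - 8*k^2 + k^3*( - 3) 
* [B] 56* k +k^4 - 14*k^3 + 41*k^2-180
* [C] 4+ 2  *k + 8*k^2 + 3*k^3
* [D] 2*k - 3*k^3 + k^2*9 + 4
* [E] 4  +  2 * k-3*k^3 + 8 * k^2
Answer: E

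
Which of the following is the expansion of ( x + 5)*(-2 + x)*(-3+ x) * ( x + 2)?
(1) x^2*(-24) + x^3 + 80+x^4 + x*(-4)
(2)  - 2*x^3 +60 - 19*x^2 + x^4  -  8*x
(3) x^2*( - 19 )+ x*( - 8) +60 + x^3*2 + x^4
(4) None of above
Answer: 3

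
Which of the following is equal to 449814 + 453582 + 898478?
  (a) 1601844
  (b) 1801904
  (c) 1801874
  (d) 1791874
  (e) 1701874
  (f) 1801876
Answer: c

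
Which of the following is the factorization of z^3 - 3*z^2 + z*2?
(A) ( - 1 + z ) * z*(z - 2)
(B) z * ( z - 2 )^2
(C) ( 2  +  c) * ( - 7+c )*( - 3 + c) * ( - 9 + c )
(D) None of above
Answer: A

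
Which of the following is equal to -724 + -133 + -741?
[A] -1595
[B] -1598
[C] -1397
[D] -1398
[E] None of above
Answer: B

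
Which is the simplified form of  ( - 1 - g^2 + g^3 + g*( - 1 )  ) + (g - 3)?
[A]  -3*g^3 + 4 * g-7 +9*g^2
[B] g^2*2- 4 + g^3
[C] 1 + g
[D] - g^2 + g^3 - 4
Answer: D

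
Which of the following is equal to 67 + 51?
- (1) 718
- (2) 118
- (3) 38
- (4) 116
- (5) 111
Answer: 2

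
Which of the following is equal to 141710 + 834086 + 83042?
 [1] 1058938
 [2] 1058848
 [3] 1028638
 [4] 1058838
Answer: 4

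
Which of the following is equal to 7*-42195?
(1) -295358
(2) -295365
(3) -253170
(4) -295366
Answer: 2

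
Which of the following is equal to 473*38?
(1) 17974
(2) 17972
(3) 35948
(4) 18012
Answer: 1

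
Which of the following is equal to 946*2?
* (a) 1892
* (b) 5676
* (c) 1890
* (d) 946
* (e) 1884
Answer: a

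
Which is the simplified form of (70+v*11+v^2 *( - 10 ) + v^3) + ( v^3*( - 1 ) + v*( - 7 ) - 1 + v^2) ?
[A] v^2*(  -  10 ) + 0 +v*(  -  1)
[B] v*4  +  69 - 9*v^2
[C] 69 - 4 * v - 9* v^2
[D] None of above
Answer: B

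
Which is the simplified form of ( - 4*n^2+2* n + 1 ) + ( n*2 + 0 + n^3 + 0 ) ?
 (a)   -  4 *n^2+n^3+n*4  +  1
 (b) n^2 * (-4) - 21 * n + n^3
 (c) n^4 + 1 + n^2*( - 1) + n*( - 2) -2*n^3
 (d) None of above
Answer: a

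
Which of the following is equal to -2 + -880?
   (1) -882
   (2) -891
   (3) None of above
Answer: 1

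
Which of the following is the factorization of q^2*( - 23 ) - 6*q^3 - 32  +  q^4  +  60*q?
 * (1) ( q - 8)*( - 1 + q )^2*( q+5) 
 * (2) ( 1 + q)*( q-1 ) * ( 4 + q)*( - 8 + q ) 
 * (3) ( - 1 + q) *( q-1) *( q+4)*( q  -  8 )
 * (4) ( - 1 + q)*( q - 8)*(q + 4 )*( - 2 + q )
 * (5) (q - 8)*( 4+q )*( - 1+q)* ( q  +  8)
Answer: 3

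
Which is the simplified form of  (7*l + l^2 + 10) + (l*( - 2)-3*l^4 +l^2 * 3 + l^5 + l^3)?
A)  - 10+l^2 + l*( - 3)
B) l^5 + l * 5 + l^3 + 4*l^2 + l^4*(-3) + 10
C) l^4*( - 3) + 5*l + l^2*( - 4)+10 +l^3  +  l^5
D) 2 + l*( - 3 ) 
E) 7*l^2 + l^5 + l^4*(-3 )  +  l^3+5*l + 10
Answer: B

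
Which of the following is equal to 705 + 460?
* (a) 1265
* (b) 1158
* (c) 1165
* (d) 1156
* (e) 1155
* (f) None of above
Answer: c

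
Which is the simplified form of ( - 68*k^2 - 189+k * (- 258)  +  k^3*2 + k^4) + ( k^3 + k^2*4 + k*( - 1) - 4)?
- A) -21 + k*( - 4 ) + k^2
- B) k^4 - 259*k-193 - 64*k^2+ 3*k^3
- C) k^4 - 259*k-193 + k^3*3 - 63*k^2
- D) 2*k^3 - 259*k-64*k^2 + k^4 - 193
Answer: B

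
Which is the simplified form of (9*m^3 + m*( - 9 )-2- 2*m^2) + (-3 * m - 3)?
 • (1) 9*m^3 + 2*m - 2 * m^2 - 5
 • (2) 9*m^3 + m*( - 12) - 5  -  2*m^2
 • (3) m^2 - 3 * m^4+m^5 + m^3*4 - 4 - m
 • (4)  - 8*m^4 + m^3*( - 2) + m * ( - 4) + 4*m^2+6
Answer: 2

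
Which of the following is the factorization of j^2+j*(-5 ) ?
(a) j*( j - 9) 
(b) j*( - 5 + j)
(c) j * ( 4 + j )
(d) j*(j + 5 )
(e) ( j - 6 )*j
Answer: b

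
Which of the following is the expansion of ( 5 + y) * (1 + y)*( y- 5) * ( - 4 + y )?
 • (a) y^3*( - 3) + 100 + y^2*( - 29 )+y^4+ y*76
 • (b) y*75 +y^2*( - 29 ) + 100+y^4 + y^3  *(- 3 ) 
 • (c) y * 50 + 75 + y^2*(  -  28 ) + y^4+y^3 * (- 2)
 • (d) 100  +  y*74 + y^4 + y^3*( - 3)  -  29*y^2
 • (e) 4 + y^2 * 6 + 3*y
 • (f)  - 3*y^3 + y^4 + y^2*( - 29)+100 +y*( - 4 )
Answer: b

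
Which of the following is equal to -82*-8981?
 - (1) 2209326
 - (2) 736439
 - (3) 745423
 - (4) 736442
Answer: 4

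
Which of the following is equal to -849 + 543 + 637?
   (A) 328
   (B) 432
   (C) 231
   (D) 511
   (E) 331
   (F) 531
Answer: E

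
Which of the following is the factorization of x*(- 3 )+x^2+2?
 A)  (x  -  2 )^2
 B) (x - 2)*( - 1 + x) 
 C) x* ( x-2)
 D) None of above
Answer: B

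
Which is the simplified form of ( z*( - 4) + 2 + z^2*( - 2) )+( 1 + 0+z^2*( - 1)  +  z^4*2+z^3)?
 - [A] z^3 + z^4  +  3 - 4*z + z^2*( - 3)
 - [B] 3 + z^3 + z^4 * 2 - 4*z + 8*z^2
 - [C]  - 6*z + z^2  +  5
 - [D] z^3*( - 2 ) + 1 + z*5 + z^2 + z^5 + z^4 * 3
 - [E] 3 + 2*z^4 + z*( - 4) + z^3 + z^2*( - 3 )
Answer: E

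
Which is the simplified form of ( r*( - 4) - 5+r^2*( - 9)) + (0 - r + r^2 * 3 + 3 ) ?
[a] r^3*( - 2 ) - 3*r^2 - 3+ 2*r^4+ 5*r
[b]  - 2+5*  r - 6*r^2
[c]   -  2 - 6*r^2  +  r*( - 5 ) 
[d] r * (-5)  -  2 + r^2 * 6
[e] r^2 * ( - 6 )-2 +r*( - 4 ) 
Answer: c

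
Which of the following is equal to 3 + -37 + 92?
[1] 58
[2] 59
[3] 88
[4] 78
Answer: 1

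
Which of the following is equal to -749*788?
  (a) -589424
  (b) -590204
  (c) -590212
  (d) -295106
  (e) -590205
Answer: c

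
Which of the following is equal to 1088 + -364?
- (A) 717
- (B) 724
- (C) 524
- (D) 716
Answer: B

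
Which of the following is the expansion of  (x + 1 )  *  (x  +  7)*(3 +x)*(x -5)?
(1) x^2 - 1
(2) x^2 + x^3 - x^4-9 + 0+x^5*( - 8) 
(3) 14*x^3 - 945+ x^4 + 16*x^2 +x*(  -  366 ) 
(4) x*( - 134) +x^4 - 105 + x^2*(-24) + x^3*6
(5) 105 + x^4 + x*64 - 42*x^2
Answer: 4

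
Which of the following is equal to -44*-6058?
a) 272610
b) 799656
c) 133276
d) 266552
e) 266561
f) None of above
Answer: d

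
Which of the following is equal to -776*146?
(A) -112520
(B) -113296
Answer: B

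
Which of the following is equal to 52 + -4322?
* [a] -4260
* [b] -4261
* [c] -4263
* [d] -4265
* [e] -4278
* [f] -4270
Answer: f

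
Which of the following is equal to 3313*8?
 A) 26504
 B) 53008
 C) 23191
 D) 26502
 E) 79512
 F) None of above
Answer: A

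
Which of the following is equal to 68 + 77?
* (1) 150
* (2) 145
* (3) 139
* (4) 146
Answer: 2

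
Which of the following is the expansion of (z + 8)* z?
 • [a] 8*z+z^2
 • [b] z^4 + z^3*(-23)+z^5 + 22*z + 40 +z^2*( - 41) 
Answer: a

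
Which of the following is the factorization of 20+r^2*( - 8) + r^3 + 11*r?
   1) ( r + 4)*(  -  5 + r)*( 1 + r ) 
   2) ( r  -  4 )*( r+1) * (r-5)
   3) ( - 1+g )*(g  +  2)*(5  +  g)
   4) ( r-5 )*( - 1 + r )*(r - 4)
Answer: 2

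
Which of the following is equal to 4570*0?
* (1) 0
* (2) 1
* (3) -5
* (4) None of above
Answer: 1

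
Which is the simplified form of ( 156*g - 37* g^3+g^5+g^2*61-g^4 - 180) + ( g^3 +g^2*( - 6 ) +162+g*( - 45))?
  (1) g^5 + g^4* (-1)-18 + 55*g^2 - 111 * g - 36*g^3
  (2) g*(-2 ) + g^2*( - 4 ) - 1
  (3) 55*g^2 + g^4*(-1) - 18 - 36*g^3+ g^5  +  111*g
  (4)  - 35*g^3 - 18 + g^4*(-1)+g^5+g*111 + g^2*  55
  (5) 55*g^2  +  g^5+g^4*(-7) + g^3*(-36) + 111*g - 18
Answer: 3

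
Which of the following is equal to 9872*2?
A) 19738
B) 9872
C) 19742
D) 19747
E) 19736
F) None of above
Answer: F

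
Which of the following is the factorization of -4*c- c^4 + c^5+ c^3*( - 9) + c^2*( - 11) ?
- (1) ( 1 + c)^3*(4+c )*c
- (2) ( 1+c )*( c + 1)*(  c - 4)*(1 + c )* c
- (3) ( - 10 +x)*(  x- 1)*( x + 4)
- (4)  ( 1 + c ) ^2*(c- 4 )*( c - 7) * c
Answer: 2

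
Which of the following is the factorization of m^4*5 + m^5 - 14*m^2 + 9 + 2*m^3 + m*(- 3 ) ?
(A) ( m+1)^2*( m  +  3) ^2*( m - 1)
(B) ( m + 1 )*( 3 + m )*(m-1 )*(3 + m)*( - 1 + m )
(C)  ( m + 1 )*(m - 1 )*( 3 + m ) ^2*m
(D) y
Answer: B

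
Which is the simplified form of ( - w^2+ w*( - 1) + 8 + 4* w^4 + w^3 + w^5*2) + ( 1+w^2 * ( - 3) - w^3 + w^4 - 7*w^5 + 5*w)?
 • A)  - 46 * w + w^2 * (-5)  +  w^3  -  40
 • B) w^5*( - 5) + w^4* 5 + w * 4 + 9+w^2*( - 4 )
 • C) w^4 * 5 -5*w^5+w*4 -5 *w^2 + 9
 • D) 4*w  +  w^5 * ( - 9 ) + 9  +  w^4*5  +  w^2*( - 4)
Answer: B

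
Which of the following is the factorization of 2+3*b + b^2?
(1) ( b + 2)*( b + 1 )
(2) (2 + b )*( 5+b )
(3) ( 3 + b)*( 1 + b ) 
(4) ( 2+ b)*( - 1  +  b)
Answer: 1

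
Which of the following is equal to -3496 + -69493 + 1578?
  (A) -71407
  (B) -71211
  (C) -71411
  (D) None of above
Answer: C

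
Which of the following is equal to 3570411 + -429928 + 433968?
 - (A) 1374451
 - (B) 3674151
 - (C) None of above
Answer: C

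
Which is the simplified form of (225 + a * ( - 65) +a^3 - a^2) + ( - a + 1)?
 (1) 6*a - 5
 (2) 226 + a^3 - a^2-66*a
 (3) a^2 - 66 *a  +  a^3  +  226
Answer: 2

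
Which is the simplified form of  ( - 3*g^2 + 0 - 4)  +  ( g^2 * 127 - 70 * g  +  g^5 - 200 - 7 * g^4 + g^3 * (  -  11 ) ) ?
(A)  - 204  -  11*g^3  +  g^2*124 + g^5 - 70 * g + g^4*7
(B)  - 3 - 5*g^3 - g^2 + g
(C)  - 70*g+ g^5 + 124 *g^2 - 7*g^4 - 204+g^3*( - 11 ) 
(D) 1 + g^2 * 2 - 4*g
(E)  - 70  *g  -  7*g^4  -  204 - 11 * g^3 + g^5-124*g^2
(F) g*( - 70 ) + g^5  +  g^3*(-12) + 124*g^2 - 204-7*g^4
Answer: C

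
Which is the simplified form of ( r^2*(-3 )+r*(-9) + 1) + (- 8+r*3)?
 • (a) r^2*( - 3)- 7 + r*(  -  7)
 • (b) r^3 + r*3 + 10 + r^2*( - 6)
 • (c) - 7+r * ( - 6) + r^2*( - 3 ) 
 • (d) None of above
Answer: c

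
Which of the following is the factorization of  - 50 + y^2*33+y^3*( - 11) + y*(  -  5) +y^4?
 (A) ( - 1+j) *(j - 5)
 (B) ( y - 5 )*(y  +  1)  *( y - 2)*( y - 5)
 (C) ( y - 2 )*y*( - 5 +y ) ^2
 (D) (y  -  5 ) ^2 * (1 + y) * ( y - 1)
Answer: B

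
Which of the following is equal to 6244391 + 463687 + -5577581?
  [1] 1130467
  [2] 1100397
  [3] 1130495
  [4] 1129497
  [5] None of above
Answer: 5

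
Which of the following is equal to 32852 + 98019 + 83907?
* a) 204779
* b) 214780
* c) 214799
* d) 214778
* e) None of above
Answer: d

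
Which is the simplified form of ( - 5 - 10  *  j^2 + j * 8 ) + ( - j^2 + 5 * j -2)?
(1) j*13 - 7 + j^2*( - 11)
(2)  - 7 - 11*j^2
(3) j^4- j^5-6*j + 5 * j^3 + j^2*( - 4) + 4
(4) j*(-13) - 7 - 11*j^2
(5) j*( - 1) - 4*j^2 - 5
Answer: 1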